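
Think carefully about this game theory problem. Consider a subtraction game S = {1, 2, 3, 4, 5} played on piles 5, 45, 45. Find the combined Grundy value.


Subtraction set: {1, 2, 3, 4, 5}
For this subtraction set, G(n) = n mod 6 (period = max + 1 = 6).
Pile 1 (size 5): G(5) = 5 mod 6 = 5
Pile 2 (size 45): G(45) = 45 mod 6 = 3
Pile 3 (size 45): G(45) = 45 mod 6 = 3
Total Grundy value = XOR of all: 5 XOR 3 XOR 3 = 5

5


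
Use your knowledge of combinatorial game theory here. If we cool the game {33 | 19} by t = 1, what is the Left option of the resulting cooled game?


Original game: {33 | 19} (a switch {a | b} with a > b).
Cooling by t (for t below the temperature (a - b)/2 = 7) taxes each move by t: {a | b} cooled by t is {a - t | b + t}.
Cooling amount: t = 1
Cooled Left option: 33 - 1 = 32
Cooled Right option: 19 + 1 = 20
Cooled game: {32 | 20}
Left option = 32

32


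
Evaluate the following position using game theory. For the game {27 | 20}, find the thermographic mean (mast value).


Game = {27 | 20}, a switch {a | b} with numbers a > b.
Its thermograph has left wall a - t and right wall b + t, which meet at t = (a - b)/2, where both equal (a + b)/2. So the mast (mean value) is at (a + b)/2.
Mean = (27 + (20))/2 = 47/2 = 47/2

47/2


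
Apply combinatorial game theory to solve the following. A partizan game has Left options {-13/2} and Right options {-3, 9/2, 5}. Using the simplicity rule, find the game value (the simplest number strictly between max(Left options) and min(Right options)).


Left options: {-13/2}, max = -13/2
Right options: {-3, 9/2, 5}, min = -3
All options are numbers and max(Left) < min(Right), so by the simplicity theorem the value is the simplest (earliest-born) number strictly between -13/2 and -3.
Integers -6 through -4 all lie strictly between -13/2 and -3.
Among integers, the simplest (lowest birthday = smallest |n|; 0 is born on day 0, +-n on day n) is -4.
No non-integer in the interval can be simpler: if x is a non-integer in the interval, then floor(x) or ceil(x) also lies in the interval (the interval contains an integer), and both are proper prefixes of x's sign expansion, i.e. born earlier. So the game value is -4.
Game value = -4

-4


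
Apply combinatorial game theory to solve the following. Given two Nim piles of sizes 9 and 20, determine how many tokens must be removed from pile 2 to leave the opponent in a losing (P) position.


Piles: 9 and 20
Current XOR: 9 XOR 20 = 29 (non-zero, so this is an N-position).
To make the XOR zero, we need to find a move that balances the piles.
For pile 2 (size 20): target = 20 XOR 29 = 9
We reduce pile 2 from 20 to 9.
Tokens removed: 20 - 9 = 11
Verification: 9 XOR 9 = 0

11


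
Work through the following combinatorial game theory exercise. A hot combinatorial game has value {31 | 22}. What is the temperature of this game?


The game is {31 | 22}, a switch {a | b} with numbers a > b.
Cooling {a | b} by t gives {a - t | b + t}, which stops being hot when a - t = b + t, i.e. at t = (a - b)/2. So the temperature of a switch is (a - b)/2.
Temperature = (Left option - Right option) / 2
= (31 - (22)) / 2
= 9 / 2
= 9/2

9/2


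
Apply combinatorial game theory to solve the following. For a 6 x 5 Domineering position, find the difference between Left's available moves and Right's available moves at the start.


Board is 6 x 5 (rows x cols).
Left (vertical) placements: (rows-1) * cols = 5 * 5 = 25
Right (horizontal) placements: rows * (cols-1) = 6 * 4 = 24
Advantage = Left - Right = 25 - 24 = 1

1


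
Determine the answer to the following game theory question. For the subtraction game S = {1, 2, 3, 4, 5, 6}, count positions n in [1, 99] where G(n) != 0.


Subtraction set S = {1, 2, 3, 4, 5, 6}, so G(n) = n mod 7.
G(n) = 0 when n is a multiple of 7.
Multiples of 7 in [1, 99]: 14
N-positions (nonzero Grundy) = 99 - 14 = 85

85


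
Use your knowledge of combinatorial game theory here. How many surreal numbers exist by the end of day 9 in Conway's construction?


Day 0: {|} = 0 is born. Count = 1.
Day n: the number of surreal numbers born by day n is 2^(n+1) - 1.
By day 0: 2^1 - 1 = 1
By day 1: 2^2 - 1 = 3
By day 2: 2^3 - 1 = 7
By day 3: 2^4 - 1 = 15
By day 4: 2^5 - 1 = 31
By day 5: 2^6 - 1 = 63
By day 6: 2^7 - 1 = 127
By day 7: 2^8 - 1 = 255
By day 8: 2^9 - 1 = 511
By day 9: 2^10 - 1 = 1023
By day 9: 1023 surreal numbers.

1023


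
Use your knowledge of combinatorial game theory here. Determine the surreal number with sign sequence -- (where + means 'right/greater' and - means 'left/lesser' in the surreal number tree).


Sign expansion: --
Rule: track bounds (lo, hi), initially (-inf, +inf). On '+', the current value becomes lo and we move to the simplest number in (value, hi): value + 1 if hi = +inf, otherwise the midpoint (value + hi)/2. On '-', the current value becomes hi and we move to value - 1 if lo = -inf, otherwise the midpoint (lo + value)/2.
Start at 0.
Step 1: sign = -, move left. Bounds: (-inf, 0). Value = -1
Step 2: sign = -, move left. Bounds: (-inf, -1). Value = -2
The surreal number with sign expansion -- is -2.

-2


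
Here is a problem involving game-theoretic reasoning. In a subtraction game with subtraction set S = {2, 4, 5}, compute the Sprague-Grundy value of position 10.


The subtraction set is S = {2, 4, 5}.
G(k) = mex{ G(k - s) : s in S, s <= k }. We compute iteratively: G(0) = 0.
G(1) = mex({}) = 0
G(2) = mex({0}) = 1
G(3) = mex({0}) = 1
G(4) = mex({0, 1}) = 2
G(5) = mex({0, 1}) = 2
G(6) = mex({0, 1, 2}) = 3
G(7) = mex({1, 2}) = 0
G(8) = mex({1, 2, 3}) = 0
G(9) = mex({0, 2}) = 1
G(10) = mex({0, 2, 3}) = 1
Therefore G(10) = 1.

1


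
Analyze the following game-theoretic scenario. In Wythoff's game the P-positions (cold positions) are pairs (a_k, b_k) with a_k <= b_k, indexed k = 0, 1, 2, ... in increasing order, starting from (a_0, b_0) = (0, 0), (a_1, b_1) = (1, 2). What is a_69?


By Wythoff's theorem, a_k = floor(k * phi) and b_k = floor(k * phi^2) = a_k + k, where phi = (1 + sqrt(5))/2 is the golden ratio.
phi = (1 + sqrt(5))/2 = 1.618034
k = 69
k * phi = 69 * 1.618034 = 111.644345
a_69 = floor(k * phi) = 111

111


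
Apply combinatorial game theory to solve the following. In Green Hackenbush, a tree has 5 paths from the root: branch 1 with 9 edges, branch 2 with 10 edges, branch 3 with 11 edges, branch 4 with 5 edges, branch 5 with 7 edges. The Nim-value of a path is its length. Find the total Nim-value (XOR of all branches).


The tree has 5 branches from the ground vertex.
In Green Hackenbush, the Nim-value of a simple path of length k is k.
Branch 1: length 9, Nim-value = 9
Branch 2: length 10, Nim-value = 10
Branch 3: length 11, Nim-value = 11
Branch 4: length 5, Nim-value = 5
Branch 5: length 7, Nim-value = 7
Total Nim-value = XOR of all branch values:
0 XOR 9 = 9
9 XOR 10 = 3
3 XOR 11 = 8
8 XOR 5 = 13
13 XOR 7 = 10
Nim-value of the tree = 10

10


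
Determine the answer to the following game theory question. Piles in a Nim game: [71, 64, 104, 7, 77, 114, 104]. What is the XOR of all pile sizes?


We need the XOR (exclusive or) of all pile sizes.
After XOR-ing pile 1 (size 71): 0 XOR 71 = 71
After XOR-ing pile 2 (size 64): 71 XOR 64 = 7
After XOR-ing pile 3 (size 104): 7 XOR 104 = 111
After XOR-ing pile 4 (size 7): 111 XOR 7 = 104
After XOR-ing pile 5 (size 77): 104 XOR 77 = 37
After XOR-ing pile 6 (size 114): 37 XOR 114 = 87
After XOR-ing pile 7 (size 104): 87 XOR 104 = 63
The Nim-value of this position is 63.

63


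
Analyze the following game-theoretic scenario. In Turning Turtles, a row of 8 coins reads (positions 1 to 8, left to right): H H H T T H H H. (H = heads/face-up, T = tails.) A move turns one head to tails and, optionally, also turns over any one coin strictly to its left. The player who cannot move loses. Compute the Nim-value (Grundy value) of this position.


Coins: H H H T T H H H
Key fact: a single head at position k behaves exactly like a Nim heap of size k (turning it to T and optionally flipping a coin at j < k corresponds to moving the heap from k to j, or to 0), and heads combine as a disjunctive sum (two heads at the same place would cancel, matching j XOR j = 0). So the Nim-value is the XOR of the 1-indexed positions of the heads.
Face-up positions (1-indexed): [1, 2, 3, 6, 7, 8]
XOR 0 with 1: 0 XOR 1 = 1
XOR 1 with 2: 1 XOR 2 = 3
XOR 3 with 3: 3 XOR 3 = 0
XOR 0 with 6: 0 XOR 6 = 6
XOR 6 with 7: 6 XOR 7 = 1
XOR 1 with 8: 1 XOR 8 = 9
Nim-value = 9

9


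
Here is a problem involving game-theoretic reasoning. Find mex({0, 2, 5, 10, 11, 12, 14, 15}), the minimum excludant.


Set = {0, 2, 5, 10, 11, 12, 14, 15}
0 is in the set.
1 is NOT in the set. This is the mex.
mex = 1

1


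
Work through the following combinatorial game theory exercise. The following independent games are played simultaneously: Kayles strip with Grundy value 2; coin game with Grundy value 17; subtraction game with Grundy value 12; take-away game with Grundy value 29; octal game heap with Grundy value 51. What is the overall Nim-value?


By the Sprague-Grundy theorem, the Grundy value of a sum of games is the XOR of individual Grundy values.
Kayles strip: Grundy value = 2. Running XOR: 0 XOR 2 = 2
coin game: Grundy value = 17. Running XOR: 2 XOR 17 = 19
subtraction game: Grundy value = 12. Running XOR: 19 XOR 12 = 31
take-away game: Grundy value = 29. Running XOR: 31 XOR 29 = 2
octal game heap: Grundy value = 51. Running XOR: 2 XOR 51 = 49
The combined Grundy value is 49.

49


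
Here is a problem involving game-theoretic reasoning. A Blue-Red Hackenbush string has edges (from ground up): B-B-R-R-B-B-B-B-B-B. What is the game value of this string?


Edges (from ground): B-B-R-R-B-B-B-B-B-B
By Berlekamp's sign-expansion rule, a Blue-Red Hackenbush stalk has the value of the surreal number whose sign sequence is the edge sequence with B -> + and R -> -.
Sign sequence: ++--++++++
Trace the sign expansion in the surreal number tree, starting from 0:
Edge 1: B (sign +) -> bounds (0, +inf), value = 1
Edge 2: B (sign +) -> bounds (1, +inf), value = 2
Edge 3: R (sign -) -> bounds (1, 2), value = 3/2
Edge 4: R (sign -) -> bounds (1, 3/2), value = 5/4
Edge 5: B (sign +) -> bounds (5/4, 3/2), value = 11/8
Edge 6: B (sign +) -> bounds (11/8, 3/2), value = 23/16
Edge 7: B (sign +) -> bounds (23/16, 3/2), value = 47/32
Edge 8: B (sign +) -> bounds (47/32, 3/2), value = 95/64
Edge 9: B (sign +) -> bounds (95/64, 3/2), value = 191/128
Edge 10: B (sign +) -> bounds (191/128, 3/2), value = 383/256
Game value = 383/256

383/256


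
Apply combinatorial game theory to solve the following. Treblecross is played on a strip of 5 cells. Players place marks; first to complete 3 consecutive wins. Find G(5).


Treblecross: place X on empty cells; 3-in-a-row wins.
Playing within two cells of an existing X lets the opponent win at once, so sensible play treats the cells i-2..i+2 around each X as dead. The player left with no safe cell loses, so this is a normal-play take-away game on strips of safe cells.
Placing X at cell i (0-indexed) of a strip of k safe cells leaves independent strips of sizes max(0, i-2) and max(0, k-i-3). Hence G(k) = mex{ G(max(0,i-2)) XOR G(max(0,k-i-3)) : 0 <= i < k }, with G(0) = 0.
G(1): splits (0,0):0^0=0 -> mex({0}) = 1
G(2): splits (0,0):0^0=0 -> mex({0}) = 1
G(3): splits (0,0):0^0=0 -> mex({0}) = 1
G(4): splits (0,1):0^1=1 (0,0):0^0=0 -> mex({0, 1}) = 2
G(5): splits (0,2):0^1=1 (0,1):0^1=1 (0,0):0^0=0 -> mex({0, 1}) = 2
Therefore G(5) = 2.

2


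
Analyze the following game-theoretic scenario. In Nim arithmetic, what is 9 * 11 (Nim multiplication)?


Nim multiplication is bilinear over XOR: (u XOR v) * w = (u*w) XOR (v*w).
So we split each operand into its bit components and XOR the pairwise Nim products.
9 = 1 + 8 (as XOR of powers of 2).
11 = 1 + 2 + 8 (as XOR of powers of 2).
Using the standard Nim-product table on single bits:
  2*2 = 3,   2*4 = 8,   2*8 = 12,
  4*4 = 6,   4*8 = 11,  8*8 = 13,
and  1*x = x (identity), k*l = l*k (commutative).
Pairwise Nim products:
  1 * 1 = 1
  1 * 2 = 2
  1 * 8 = 8
  8 * 1 = 8
  8 * 2 = 12
  8 * 8 = 13
XOR them: 1 XOR 2 XOR 8 XOR 8 XOR 12 XOR 13 = 2.
Result: 9 * 11 = 2 (in Nim).

2


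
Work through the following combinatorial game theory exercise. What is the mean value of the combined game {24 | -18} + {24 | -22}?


G1 = {24 | -18}, G2 = {24 | -22}
Each is a switch {a | b} with numbers a > b; its mean value is (a + b)/2, and mean value is additive over game sums: m(G1 + G2) = m(G1) + m(G2).
Mean of G1 = (24 + (-18))/2 = 6/2 = 3
Mean of G2 = (24 + (-22))/2 = 2/2 = 1
Mean of G1 + G2 = 3 + 1 = 4

4


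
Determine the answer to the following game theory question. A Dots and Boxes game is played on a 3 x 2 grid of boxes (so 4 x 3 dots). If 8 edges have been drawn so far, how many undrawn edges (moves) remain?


Grid: 3 x 2 boxes, i.e. 4 rows and 3 columns of dots.
Horizontal edges: (rows + 1) * cols = 4 * 2 = 8
Vertical edges: rows * (cols + 1) = 3 * 3 = 9
Total edges: 8 + 9 = 17
Edges drawn: 8
Remaining: 17 - 8 = 9

9


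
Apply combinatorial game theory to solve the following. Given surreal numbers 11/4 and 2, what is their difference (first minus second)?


x = 11/4, y = 2
Converting to common denominator: 4
x = 11/4, y = 8/4
x - y = 11/4 - 2 = 3/4

3/4


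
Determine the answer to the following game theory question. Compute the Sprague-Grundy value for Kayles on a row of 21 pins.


Kayles: a move removes 1 or 2 adjacent pins from a contiguous row.
Removing pins from a row of k leaves two independent rows (a, b) with a + b = k - 1 (one pin) or a + b = k - 2 (two pins); an end removal gives a = 0.
By Sprague-Grundy, G(k) = mex{ G(a) XOR G(b) } over all these splits. G(0) = 0.
G(1): splits (0,0):0^0=0 -> mex({0}) = 1
G(2): splits (0,1):0^1=1 (0,0):0^0=0 -> mex({0, 1}) = 2
G(3): splits (0,2):0^2=2 (1,1):1^1=0 (0,1):0^1=1 -> mex({0, 1, 2}) = 3
G(4): splits (0,3):0^3=3 (1,2):1^2=3 (0,2):0^2=2 (1,1):1^1=0 -> mex({0, 2, 3}) = 1
G(5): splits (0,4):0^1=1 (1,3):1^3=2 (2,2):2^2=0 (0,3):0^3=3 (1,2):1^2=3 -> mex({0, 1, 2, 3}) = 4
G(6) = mex({0, 1, 2, 4}) = 3
G(7) = mex({0, 1, 3, 4, 5}) = 2
G(8) = mex({0, 2, 3, 5, 6}) = 1
G(9) = mex({0, 1, 2, 3, 6, 7}) = 4
G(10) = mex({0, 1, 3, 4, 5, 7}) = 2
G(11) = mex({0, 1, 2, 3, 4, 5}) = 6
G(12) = mex({0, 1, 2, 3, 5, 6, 7}) = 4
G(13) = mex({0, 2, 3, 4, 6, 7}) = 1
G(14) = mex({0, 1, 4, 5, 6, 7}) = 2
G(15) = mex({0, 1, 2, 3, 4, 5, 6}) = 7
G(16) = mex({0, 2, 3, 5, 6, 7}) = 1
G(17) = mex({0, 1, 2, 3, 5, 6, 7}) = 4
G(18) = mex({0, 1, 2, 4, 5, 6}) = 3
G(19) = mex({0, 1, 3, 4, 5, 7}) = 2
G(20) = mex({0, 2, 3, 4, 5, 6, 7}) = 1
G(21) = mex({0, 1, 2, 3, 5, 6, 7}) = 4
Therefore G(21) = 4.

4


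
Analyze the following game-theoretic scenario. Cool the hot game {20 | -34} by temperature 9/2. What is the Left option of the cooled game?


Original game: {20 | -34} (a switch {a | b} with a > b).
Cooling by t (for t below the temperature (a - b)/2 = 27) taxes each move by t: {a | b} cooled by t is {a - t | b + t}.
Cooling amount: t = 9/2
Cooled Left option: 20 - 9/2 = 31/2
Cooled Right option: -34 + 9/2 = -59/2
Cooled game: {31/2 | -59/2}
Left option = 31/2

31/2


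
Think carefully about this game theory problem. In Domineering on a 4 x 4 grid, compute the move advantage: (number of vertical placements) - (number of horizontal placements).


Board is 4 x 4 (rows x cols).
Left (vertical) placements: (rows-1) * cols = 3 * 4 = 12
Right (horizontal) placements: rows * (cols-1) = 4 * 3 = 12
Advantage = Left - Right = 12 - 12 = 0

0


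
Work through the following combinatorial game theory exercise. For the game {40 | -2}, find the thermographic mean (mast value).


Game = {40 | -2}, a switch {a | b} with numbers a > b.
Its thermograph has left wall a - t and right wall b + t, which meet at t = (a - b)/2, where both equal (a + b)/2. So the mast (mean value) is at (a + b)/2.
Mean = (40 + (-2))/2 = 38/2 = 19

19


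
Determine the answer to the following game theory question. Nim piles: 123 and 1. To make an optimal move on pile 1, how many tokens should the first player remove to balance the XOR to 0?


Piles: 123 and 1
Current XOR: 123 XOR 1 = 122 (non-zero, so this is an N-position).
To make the XOR zero, we need to find a move that balances the piles.
For pile 1 (size 123): target = 123 XOR 122 = 1
We reduce pile 1 from 123 to 1.
Tokens removed: 123 - 1 = 122
Verification: 1 XOR 1 = 0

122


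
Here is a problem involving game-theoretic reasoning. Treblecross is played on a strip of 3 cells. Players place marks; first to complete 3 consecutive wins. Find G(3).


Treblecross: place X on empty cells; 3-in-a-row wins.
Playing within two cells of an existing X lets the opponent win at once, so sensible play treats the cells i-2..i+2 around each X as dead. The player left with no safe cell loses, so this is a normal-play take-away game on strips of safe cells.
Placing X at cell i (0-indexed) of a strip of k safe cells leaves independent strips of sizes max(0, i-2) and max(0, k-i-3). Hence G(k) = mex{ G(max(0,i-2)) XOR G(max(0,k-i-3)) : 0 <= i < k }, with G(0) = 0.
G(1): splits (0,0):0^0=0 -> mex({0}) = 1
G(2): splits (0,0):0^0=0 -> mex({0}) = 1
G(3): splits (0,0):0^0=0 -> mex({0}) = 1
Therefore G(3) = 1.

1


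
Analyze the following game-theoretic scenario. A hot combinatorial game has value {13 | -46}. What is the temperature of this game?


The game is {13 | -46}, a switch {a | b} with numbers a > b.
Cooling {a | b} by t gives {a - t | b + t}, which stops being hot when a - t = b + t, i.e. at t = (a - b)/2. So the temperature of a switch is (a - b)/2.
Temperature = (Left option - Right option) / 2
= (13 - (-46)) / 2
= 59 / 2
= 59/2

59/2


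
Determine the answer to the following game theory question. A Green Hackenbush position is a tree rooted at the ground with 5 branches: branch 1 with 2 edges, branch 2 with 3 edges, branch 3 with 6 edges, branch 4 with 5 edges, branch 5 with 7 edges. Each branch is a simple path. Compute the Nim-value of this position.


The tree has 5 branches from the ground vertex.
In Green Hackenbush, the Nim-value of a simple path of length k is k.
Branch 1: length 2, Nim-value = 2
Branch 2: length 3, Nim-value = 3
Branch 3: length 6, Nim-value = 6
Branch 4: length 5, Nim-value = 5
Branch 5: length 7, Nim-value = 7
Total Nim-value = XOR of all branch values:
0 XOR 2 = 2
2 XOR 3 = 1
1 XOR 6 = 7
7 XOR 5 = 2
2 XOR 7 = 5
Nim-value of the tree = 5

5


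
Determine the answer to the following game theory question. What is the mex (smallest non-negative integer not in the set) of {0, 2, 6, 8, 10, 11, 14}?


Set = {0, 2, 6, 8, 10, 11, 14}
0 is in the set.
1 is NOT in the set. This is the mex.
mex = 1

1


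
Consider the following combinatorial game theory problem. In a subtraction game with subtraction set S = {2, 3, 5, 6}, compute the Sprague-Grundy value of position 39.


The subtraction set is S = {2, 3, 5, 6}.
G(k) = mex{ G(k - s) : s in S, s <= k }. We compute iteratively: G(0) = 0.
G(1) = mex({}) = 0
G(2) = mex({0}) = 1
G(3) = mex({0}) = 1
G(4) = mex({0, 1}) = 2
G(5) = mex({0, 1}) = 2
G(6) = mex({0, 1, 2}) = 3
G(7) = mex({0, 1, 2}) = 3
G(8) = mex({1, 2, 3}) = 0
G(9) = mex({1, 2, 3}) = 0
G(10) = mex({0, 2, 3}) = 1
G(11) = mex({0, 2, 3}) = 1
G(12) = mex({0, 1, 3}) = 2
G(13) = mex({0, 1, 3}) = 2
Observe that G(8)..G(13) = 0, 0, 1, 1, 2, 2 repeats G(0)..G(5) = 0, 0, 1, 1, 2, 2.
For k >= max(S) = 6, G(k) is determined by the previous 6 values G(k-6)..G(k-1); a window of 6 consecutive values has recurred shifted by 8, so by induction G(k + 8) = G(k) for all k >= 0: the sequence is periodic from the start with period 8.
One period: G(0..7) = 0, 0, 1, 1, 2, 2, 3, 3.
39 mod 8 = 7, so G(39) = G(7) = 3.

3


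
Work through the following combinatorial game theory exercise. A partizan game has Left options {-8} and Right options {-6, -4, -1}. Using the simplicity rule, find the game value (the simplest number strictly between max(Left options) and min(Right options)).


Left options: {-8}, max = -8
Right options: {-6, -4, -1}, min = -6
All options are numbers and max(Left) < min(Right), so by the simplicity theorem the value is the simplest (earliest-born) number strictly between -8 and -6.
The only integer strictly between -8 and -6 is -7.
No non-integer in the interval can be simpler: if x is a non-integer in the interval, then floor(x) or ceil(x) also lies in the interval (the interval contains an integer), and both are proper prefixes of x's sign expansion, i.e. born earlier. So the game value is -7.
Game value = -7

-7


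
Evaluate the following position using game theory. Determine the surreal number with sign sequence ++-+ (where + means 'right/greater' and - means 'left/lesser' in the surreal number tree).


Sign expansion: ++-+
Rule: track bounds (lo, hi), initially (-inf, +inf). On '+', the current value becomes lo and we move to the simplest number in (value, hi): value + 1 if hi = +inf, otherwise the midpoint (value + hi)/2. On '-', the current value becomes hi and we move to value - 1 if lo = -inf, otherwise the midpoint (lo + value)/2.
Start at 0.
Step 1: sign = +, move right. Bounds: (0, +inf). Value = 1
Step 2: sign = +, move right. Bounds: (1, +inf). Value = 2
Step 3: sign = -, move left. Bounds: (1, 2). Value = 3/2
Step 4: sign = +, move right. Bounds: (3/2, 2). Value = 7/4
The surreal number with sign expansion ++-+ is 7/4.

7/4


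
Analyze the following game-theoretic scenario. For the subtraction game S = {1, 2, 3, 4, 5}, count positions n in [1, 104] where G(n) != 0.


Subtraction set S = {1, 2, 3, 4, 5}, so G(n) = n mod 6.
G(n) = 0 when n is a multiple of 6.
Multiples of 6 in [1, 104]: 17
N-positions (nonzero Grundy) = 104 - 17 = 87

87


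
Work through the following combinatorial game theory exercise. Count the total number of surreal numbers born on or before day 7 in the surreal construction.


Day 0: {|} = 0 is born. Count = 1.
Day n: the number of surreal numbers born by day n is 2^(n+1) - 1.
By day 0: 2^1 - 1 = 1
By day 1: 2^2 - 1 = 3
By day 2: 2^3 - 1 = 7
By day 3: 2^4 - 1 = 15
By day 4: 2^5 - 1 = 31
By day 5: 2^6 - 1 = 63
By day 6: 2^7 - 1 = 127
By day 7: 2^8 - 1 = 255
By day 7: 255 surreal numbers.

255


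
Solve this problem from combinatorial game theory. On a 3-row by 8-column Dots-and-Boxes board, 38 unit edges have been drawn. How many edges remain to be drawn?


Grid: 3 x 8 boxes, i.e. 4 rows and 9 columns of dots.
Horizontal edges: (rows + 1) * cols = 4 * 8 = 32
Vertical edges: rows * (cols + 1) = 3 * 9 = 27
Total edges: 32 + 27 = 59
Edges drawn: 38
Remaining: 59 - 38 = 21

21


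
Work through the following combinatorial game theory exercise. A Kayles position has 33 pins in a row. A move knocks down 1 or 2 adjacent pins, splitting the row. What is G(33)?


Kayles: a move removes 1 or 2 adjacent pins from a contiguous row.
Removing pins from a row of k leaves two independent rows (a, b) with a + b = k - 1 (one pin) or a + b = k - 2 (two pins); an end removal gives a = 0.
By Sprague-Grundy, G(k) = mex{ G(a) XOR G(b) } over all these splits. G(0) = 0.
G(1): splits (0,0):0^0=0 -> mex({0}) = 1
G(2): splits (0,1):0^1=1 (0,0):0^0=0 -> mex({0, 1}) = 2
G(3): splits (0,2):0^2=2 (1,1):1^1=0 (0,1):0^1=1 -> mex({0, 1, 2}) = 3
G(4): splits (0,3):0^3=3 (1,2):1^2=3 (0,2):0^2=2 (1,1):1^1=0 -> mex({0, 2, 3}) = 1
G(5): splits (0,4):0^1=1 (1,3):1^3=2 (2,2):2^2=0 (0,3):0^3=3 (1,2):1^2=3 -> mex({0, 1, 2, 3}) = 4
G(6) = mex({0, 1, 2, 4}) = 3
G(7) = mex({0, 1, 3, 4, 5}) = 2
G(8) = mex({0, 2, 3, 5, 6}) = 1
G(9) = mex({0, 1, 2, 3, 6, 7}) = 4
G(10) = mex({0, 1, 3, 4, 5, 7}) = 2
G(11) = mex({0, 1, 2, 3, 4, 5}) = 6
G(12) = mex({0, 1, 2, 3, 5, 6, 7}) = 4
G(13) = mex({0, 2, 3, 4, 6, 7}) = 1
G(14) = mex({0, 1, 4, 5, 6, 7}) = 2
G(15) = mex({0, 1, 2, 3, 4, 5, 6}) = 7
G(16) = mex({0, 2, 3, 5, 6, 7}) = 1
G(17) = mex({0, 1, 2, 3, 5, 6, 7}) = 4
G(18) = mex({0, 1, 2, 4, 5, 6}) = 3
G(19) = mex({0, 1, 3, 4, 5, 7}) = 2
G(20) = mex({0, 2, 3, 4, 5, 6, 7}) = 1
G(21) = mex({0, 1, 2, 3, 5, 6, 7}) = 4
G(22) = mex({0, 1, 2, 3, 4, 5, 7}) = 6
G(23) = mex({0, 1, 2, 3, 4, 5, 6}) = 7
G(24) = mex({0, 1, 2, 3, 5, 6, 7}) = 4
G(25) = mex({0, 2, 3, 4, 6, 7}) = 1
G(26) = mex({0, 1, 3, 4, 5, 6, 7}) = 2
G(27) = mex({0, 1, 2, 3, 4, 5, 6, 7}) = 8
G(28) = mex({0, 1, 2, 3, 4, 6, 7, 8}) = 5
G(29) = mex({0, 1, 2, 3, 5, 6, 7, 8, 9}) = 4
G(30) = mex({0, 1, 2, 3, 4, 5, 6, 9, 10}) = 7
G(31) = mex({0, 1, 3, 4, 5, 7, 10, 11}) = 2
G(32) = mex({0, 2, 3, 4, 5, 6, 7, 9, 11}) = 1
G(33) = mex({0, 1, 2, 3, 4, 5, 6, 7, 9, 12}) = 8
Therefore G(33) = 8.

8


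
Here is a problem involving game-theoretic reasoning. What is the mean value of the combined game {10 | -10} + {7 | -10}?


G1 = {10 | -10}, G2 = {7 | -10}
Each is a switch {a | b} with numbers a > b; its mean value is (a + b)/2, and mean value is additive over game sums: m(G1 + G2) = m(G1) + m(G2).
Mean of G1 = (10 + (-10))/2 = 0/2 = 0
Mean of G2 = (7 + (-10))/2 = -3/2 = -3/2
Mean of G1 + G2 = 0 + -3/2 = -3/2

-3/2


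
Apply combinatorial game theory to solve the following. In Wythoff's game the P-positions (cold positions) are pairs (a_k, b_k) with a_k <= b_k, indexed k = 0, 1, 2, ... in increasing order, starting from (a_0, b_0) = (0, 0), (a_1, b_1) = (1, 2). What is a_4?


By Wythoff's theorem, a_k = floor(k * phi) and b_k = floor(k * phi^2) = a_k + k, where phi = (1 + sqrt(5))/2 is the golden ratio.
phi = (1 + sqrt(5))/2 = 1.618034
k = 4
k * phi = 4 * 1.618034 = 6.472136
a_4 = floor(k * phi) = 6

6


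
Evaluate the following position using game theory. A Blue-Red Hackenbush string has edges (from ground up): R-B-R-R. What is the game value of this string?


Edges (from ground): R-B-R-R
By Berlekamp's sign-expansion rule, a Blue-Red Hackenbush stalk has the value of the surreal number whose sign sequence is the edge sequence with B -> + and R -> -.
Sign sequence: -+--
Trace the sign expansion in the surreal number tree, starting from 0:
Edge 1: R (sign -) -> bounds (-inf, 0), value = -1
Edge 2: B (sign +) -> bounds (-1, 0), value = -1/2
Edge 3: R (sign -) -> bounds (-1, -1/2), value = -3/4
Edge 4: R (sign -) -> bounds (-1, -3/4), value = -7/8
Game value = -7/8

-7/8


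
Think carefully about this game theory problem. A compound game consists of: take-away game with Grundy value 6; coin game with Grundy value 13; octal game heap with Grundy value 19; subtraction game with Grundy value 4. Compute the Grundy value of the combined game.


By the Sprague-Grundy theorem, the Grundy value of a sum of games is the XOR of individual Grundy values.
take-away game: Grundy value = 6. Running XOR: 0 XOR 6 = 6
coin game: Grundy value = 13. Running XOR: 6 XOR 13 = 11
octal game heap: Grundy value = 19. Running XOR: 11 XOR 19 = 24
subtraction game: Grundy value = 4. Running XOR: 24 XOR 4 = 28
The combined Grundy value is 28.

28


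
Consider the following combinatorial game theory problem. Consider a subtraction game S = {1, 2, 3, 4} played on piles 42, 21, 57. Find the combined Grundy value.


Subtraction set: {1, 2, 3, 4}
For this subtraction set, G(n) = n mod 5 (period = max + 1 = 5).
Pile 1 (size 42): G(42) = 42 mod 5 = 2
Pile 2 (size 21): G(21) = 21 mod 5 = 1
Pile 3 (size 57): G(57) = 57 mod 5 = 2
Total Grundy value = XOR of all: 2 XOR 1 XOR 2 = 1

1


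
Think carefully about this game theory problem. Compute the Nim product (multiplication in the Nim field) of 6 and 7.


Nim multiplication is bilinear over XOR: (u XOR v) * w = (u*w) XOR (v*w).
So we split each operand into its bit components and XOR the pairwise Nim products.
6 = 2 + 4 (as XOR of powers of 2).
7 = 1 + 2 + 4 (as XOR of powers of 2).
Using the standard Nim-product table on single bits:
  2*2 = 3,   2*4 = 8,   2*8 = 12,
  4*4 = 6,   4*8 = 11,  8*8 = 13,
and  1*x = x (identity), k*l = l*k (commutative).
Pairwise Nim products:
  2 * 1 = 2
  2 * 2 = 3
  2 * 4 = 8
  4 * 1 = 4
  4 * 2 = 8
  4 * 4 = 6
XOR them: 2 XOR 3 XOR 8 XOR 4 XOR 8 XOR 6 = 3.
Result: 6 * 7 = 3 (in Nim).

3


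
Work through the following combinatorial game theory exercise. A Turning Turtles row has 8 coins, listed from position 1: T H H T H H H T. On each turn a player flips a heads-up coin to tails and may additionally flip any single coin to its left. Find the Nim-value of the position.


Coins: T H H T H H H T
Key fact: a single head at position k behaves exactly like a Nim heap of size k (turning it to T and optionally flipping a coin at j < k corresponds to moving the heap from k to j, or to 0), and heads combine as a disjunctive sum (two heads at the same place would cancel, matching j XOR j = 0). So the Nim-value is the XOR of the 1-indexed positions of the heads.
Face-up positions (1-indexed): [2, 3, 5, 6, 7]
XOR 0 with 2: 0 XOR 2 = 2
XOR 2 with 3: 2 XOR 3 = 1
XOR 1 with 5: 1 XOR 5 = 4
XOR 4 with 6: 4 XOR 6 = 2
XOR 2 with 7: 2 XOR 7 = 5
Nim-value = 5

5


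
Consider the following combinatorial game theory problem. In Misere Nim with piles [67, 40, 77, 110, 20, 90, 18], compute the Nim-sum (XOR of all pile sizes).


We need the XOR (exclusive or) of all pile sizes.
After XOR-ing pile 1 (size 67): 0 XOR 67 = 67
After XOR-ing pile 2 (size 40): 67 XOR 40 = 107
After XOR-ing pile 3 (size 77): 107 XOR 77 = 38
After XOR-ing pile 4 (size 110): 38 XOR 110 = 72
After XOR-ing pile 5 (size 20): 72 XOR 20 = 92
After XOR-ing pile 6 (size 90): 92 XOR 90 = 6
After XOR-ing pile 7 (size 18): 6 XOR 18 = 20
The Nim-value of this position is 20.

20


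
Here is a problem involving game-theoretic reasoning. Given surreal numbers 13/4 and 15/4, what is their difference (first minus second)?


x = 13/4, y = 15/4
Converting to common denominator: 4
x = 13/4, y = 15/4
x - y = 13/4 - 15/4 = -1/2

-1/2


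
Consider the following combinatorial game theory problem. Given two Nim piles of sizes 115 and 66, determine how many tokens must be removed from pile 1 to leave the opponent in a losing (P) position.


Piles: 115 and 66
Current XOR: 115 XOR 66 = 49 (non-zero, so this is an N-position).
To make the XOR zero, we need to find a move that balances the piles.
For pile 1 (size 115): target = 115 XOR 49 = 66
We reduce pile 1 from 115 to 66.
Tokens removed: 115 - 66 = 49
Verification: 66 XOR 66 = 0

49


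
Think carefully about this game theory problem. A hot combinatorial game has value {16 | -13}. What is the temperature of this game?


The game is {16 | -13}, a switch {a | b} with numbers a > b.
Cooling {a | b} by t gives {a - t | b + t}, which stops being hot when a - t = b + t, i.e. at t = (a - b)/2. So the temperature of a switch is (a - b)/2.
Temperature = (Left option - Right option) / 2
= (16 - (-13)) / 2
= 29 / 2
= 29/2

29/2


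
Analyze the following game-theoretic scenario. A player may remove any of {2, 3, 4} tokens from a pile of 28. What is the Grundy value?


The subtraction set is S = {2, 3, 4}.
G(k) = mex{ G(k - s) : s in S, s <= k }. We compute iteratively: G(0) = 0.
G(1) = mex({}) = 0
G(2) = mex({0}) = 1
G(3) = mex({0}) = 1
G(4) = mex({0, 1}) = 2
G(5) = mex({0, 1}) = 2
G(6) = mex({1, 2}) = 0
G(7) = mex({1, 2}) = 0
G(8) = mex({0, 2}) = 1
G(9) = mex({0, 2}) = 1
Observe that G(6)..G(9) = 0, 0, 1, 1 repeats G(0)..G(3) = 0, 0, 1, 1.
For k >= max(S) = 4, G(k) is determined by the previous 4 values G(k-4)..G(k-1); a window of 4 consecutive values has recurred shifted by 6, so by induction G(k + 6) = G(k) for all k >= 0: the sequence is periodic from the start with period 6.
One period: G(0..5) = 0, 0, 1, 1, 2, 2.
28 mod 6 = 4, so G(28) = G(4) = 2.

2


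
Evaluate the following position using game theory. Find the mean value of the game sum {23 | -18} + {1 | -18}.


G1 = {23 | -18}, G2 = {1 | -18}
Each is a switch {a | b} with numbers a > b; its mean value is (a + b)/2, and mean value is additive over game sums: m(G1 + G2) = m(G1) + m(G2).
Mean of G1 = (23 + (-18))/2 = 5/2 = 5/2
Mean of G2 = (1 + (-18))/2 = -17/2 = -17/2
Mean of G1 + G2 = 5/2 + -17/2 = -6

-6


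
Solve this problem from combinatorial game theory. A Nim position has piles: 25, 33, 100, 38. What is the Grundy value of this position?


We need the XOR (exclusive or) of all pile sizes.
After XOR-ing pile 1 (size 25): 0 XOR 25 = 25
After XOR-ing pile 2 (size 33): 25 XOR 33 = 56
After XOR-ing pile 3 (size 100): 56 XOR 100 = 92
After XOR-ing pile 4 (size 38): 92 XOR 38 = 122
The Nim-value of this position is 122.

122


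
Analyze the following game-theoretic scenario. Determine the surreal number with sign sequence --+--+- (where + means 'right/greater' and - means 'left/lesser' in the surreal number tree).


Sign expansion: --+--+-
Rule: track bounds (lo, hi), initially (-inf, +inf). On '+', the current value becomes lo and we move to the simplest number in (value, hi): value + 1 if hi = +inf, otherwise the midpoint (value + hi)/2. On '-', the current value becomes hi and we move to value - 1 if lo = -inf, otherwise the midpoint (lo + value)/2.
Start at 0.
Step 1: sign = -, move left. Bounds: (-inf, 0). Value = -1
Step 2: sign = -, move left. Bounds: (-inf, -1). Value = -2
Step 3: sign = +, move right. Bounds: (-2, -1). Value = -3/2
Step 4: sign = -, move left. Bounds: (-2, -3/2). Value = -7/4
Step 5: sign = -, move left. Bounds: (-2, -7/4). Value = -15/8
Step 6: sign = +, move right. Bounds: (-15/8, -7/4). Value = -29/16
Step 7: sign = -, move left. Bounds: (-15/8, -29/16). Value = -59/32
The surreal number with sign expansion --+--+- is -59/32.

-59/32


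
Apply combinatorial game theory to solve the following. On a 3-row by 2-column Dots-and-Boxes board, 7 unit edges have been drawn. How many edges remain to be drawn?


Grid: 3 x 2 boxes, i.e. 4 rows and 3 columns of dots.
Horizontal edges: (rows + 1) * cols = 4 * 2 = 8
Vertical edges: rows * (cols + 1) = 3 * 3 = 9
Total edges: 8 + 9 = 17
Edges drawn: 7
Remaining: 17 - 7 = 10

10


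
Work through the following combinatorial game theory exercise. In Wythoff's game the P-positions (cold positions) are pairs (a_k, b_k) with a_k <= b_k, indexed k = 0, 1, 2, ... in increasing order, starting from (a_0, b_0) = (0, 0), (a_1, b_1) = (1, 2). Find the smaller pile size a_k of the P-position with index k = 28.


By Wythoff's theorem, a_k = floor(k * phi) and b_k = floor(k * phi^2) = a_k + k, where phi = (1 + sqrt(5))/2 is the golden ratio.
phi = (1 + sqrt(5))/2 = 1.618034
k = 28
k * phi = 28 * 1.618034 = 45.304952
a_28 = floor(k * phi) = 45

45


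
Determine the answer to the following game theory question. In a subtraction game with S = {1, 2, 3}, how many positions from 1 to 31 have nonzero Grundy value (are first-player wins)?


Subtraction set S = {1, 2, 3}, so G(n) = n mod 4.
G(n) = 0 when n is a multiple of 4.
Multiples of 4 in [1, 31]: 7
N-positions (nonzero Grundy) = 31 - 7 = 24

24


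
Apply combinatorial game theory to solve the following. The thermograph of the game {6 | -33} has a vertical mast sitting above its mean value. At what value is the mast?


Game = {6 | -33}, a switch {a | b} with numbers a > b.
Its thermograph has left wall a - t and right wall b + t, which meet at t = (a - b)/2, where both equal (a + b)/2. So the mast (mean value) is at (a + b)/2.
Mean = (6 + (-33))/2 = -27/2 = -27/2

-27/2


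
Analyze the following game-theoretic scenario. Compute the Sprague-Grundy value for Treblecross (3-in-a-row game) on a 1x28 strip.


Treblecross: place X on empty cells; 3-in-a-row wins.
Playing within two cells of an existing X lets the opponent win at once, so sensible play treats the cells i-2..i+2 around each X as dead. The player left with no safe cell loses, so this is a normal-play take-away game on strips of safe cells.
Placing X at cell i (0-indexed) of a strip of k safe cells leaves independent strips of sizes max(0, i-2) and max(0, k-i-3). Hence G(k) = mex{ G(max(0,i-2)) XOR G(max(0,k-i-3)) : 0 <= i < k }, with G(0) = 0.
G(1): splits (0,0):0^0=0 -> mex({0}) = 1
G(2): splits (0,0):0^0=0 -> mex({0}) = 1
G(3): splits (0,0):0^0=0 -> mex({0}) = 1
G(4): splits (0,1):0^1=1 (0,0):0^0=0 -> mex({0, 1}) = 2
G(5): splits (0,2):0^1=1 (0,1):0^1=1 (0,0):0^0=0 -> mex({0, 1}) = 2
G(6) = mex({1}) = 0
G(7) = mex({0, 1, 2}) = 3
G(8) = mex({0, 1, 2}) = 3
G(9) = mex({0, 2}) = 1
G(10) = mex({0, 2, 3}) = 1
G(11) = mex({0, 3}) = 1
G(12) = mex({1, 3}) = 0
G(13) = mex({0, 1, 2, 3}) = 4
G(14) = mex({0, 1, 2}) = 3
G(15) = mex({0, 1, 2}) = 3
G(16) = mex({0, 1, 2, 4}) = 3
G(17) = mex({0, 1, 3, 4}) = 2
G(18) = mex({0, 1, 3, 4}) = 2
G(19) = mex({0, 1, 3, 5}) = 2
G(20) = mex({0, 1, 2, 3, 5}) = 4
G(21) = mex({0, 1, 2, 3, 5}) = 4
G(22) = mex({1, 2, 6}) = 0
G(23) = mex({0, 1, 2, 3, 4, 6}) = 5
G(24) = mex({0, 1, 2, 3, 4}) = 5
G(25) = mex({0, 1, 3, 4, 7}) = 2
G(26) = mex({0, 1, 3, 4, 5, 7}) = 2
G(27) = mex({0, 1, 3, 5}) = 2
G(28) = mex({0, 1, 2, 5}) = 3
Therefore G(28) = 3.

3


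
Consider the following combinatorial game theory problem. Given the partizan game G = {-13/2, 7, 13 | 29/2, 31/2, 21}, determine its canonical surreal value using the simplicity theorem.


Left options: {-13/2, 7, 13}, max = 13
Right options: {29/2, 31/2, 21}, min = 29/2
All options are numbers and max(Left) < min(Right), so by the simplicity theorem the value is the simplest (earliest-born) number strictly between 13 and 29/2.
The only integer strictly between 13 and 29/2 is 14.
No non-integer in the interval can be simpler: if x is a non-integer in the interval, then floor(x) or ceil(x) also lies in the interval (the interval contains an integer), and both are proper prefixes of x's sign expansion, i.e. born earlier. So the game value is 14.
Game value = 14

14


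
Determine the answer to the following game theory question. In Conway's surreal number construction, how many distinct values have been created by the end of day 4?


Day 0: {|} = 0 is born. Count = 1.
Day n: the number of surreal numbers born by day n is 2^(n+1) - 1.
By day 0: 2^1 - 1 = 1
By day 1: 2^2 - 1 = 3
By day 2: 2^3 - 1 = 7
By day 3: 2^4 - 1 = 15
By day 4: 2^5 - 1 = 31
By day 4: 31 surreal numbers.

31


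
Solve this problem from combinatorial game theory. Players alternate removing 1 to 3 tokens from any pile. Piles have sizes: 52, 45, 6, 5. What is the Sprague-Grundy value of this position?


Subtraction set: {1, 2, 3}
For this subtraction set, G(n) = n mod 4 (period = max + 1 = 4).
Pile 1 (size 52): G(52) = 52 mod 4 = 0
Pile 2 (size 45): G(45) = 45 mod 4 = 1
Pile 3 (size 6): G(6) = 6 mod 4 = 2
Pile 4 (size 5): G(5) = 5 mod 4 = 1
Total Grundy value = XOR of all: 0 XOR 1 XOR 2 XOR 1 = 2

2


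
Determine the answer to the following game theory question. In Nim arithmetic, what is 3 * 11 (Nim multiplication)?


Nim multiplication is bilinear over XOR: (u XOR v) * w = (u*w) XOR (v*w).
So we split each operand into its bit components and XOR the pairwise Nim products.
3 = 1 + 2 (as XOR of powers of 2).
11 = 1 + 2 + 8 (as XOR of powers of 2).
Using the standard Nim-product table on single bits:
  2*2 = 3,   2*4 = 8,   2*8 = 12,
  4*4 = 6,   4*8 = 11,  8*8 = 13,
and  1*x = x (identity), k*l = l*k (commutative).
Pairwise Nim products:
  1 * 1 = 1
  1 * 2 = 2
  1 * 8 = 8
  2 * 1 = 2
  2 * 2 = 3
  2 * 8 = 12
XOR them: 1 XOR 2 XOR 8 XOR 2 XOR 3 XOR 12 = 6.
Result: 3 * 11 = 6 (in Nim).

6


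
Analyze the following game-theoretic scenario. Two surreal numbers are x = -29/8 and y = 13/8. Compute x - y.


x = -29/8, y = 13/8
Converting to common denominator: 8
x = -29/8, y = 13/8
x - y = -29/8 - 13/8 = -21/4

-21/4


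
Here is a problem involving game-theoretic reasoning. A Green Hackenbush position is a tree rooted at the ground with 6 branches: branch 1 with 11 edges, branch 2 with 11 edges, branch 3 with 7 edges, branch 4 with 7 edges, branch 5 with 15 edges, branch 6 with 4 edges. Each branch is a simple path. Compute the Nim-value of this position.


The tree has 6 branches from the ground vertex.
In Green Hackenbush, the Nim-value of a simple path of length k is k.
Branch 1: length 11, Nim-value = 11
Branch 2: length 11, Nim-value = 11
Branch 3: length 7, Nim-value = 7
Branch 4: length 7, Nim-value = 7
Branch 5: length 15, Nim-value = 15
Branch 6: length 4, Nim-value = 4
Total Nim-value = XOR of all branch values:
0 XOR 11 = 11
11 XOR 11 = 0
0 XOR 7 = 7
7 XOR 7 = 0
0 XOR 15 = 15
15 XOR 4 = 11
Nim-value of the tree = 11

11


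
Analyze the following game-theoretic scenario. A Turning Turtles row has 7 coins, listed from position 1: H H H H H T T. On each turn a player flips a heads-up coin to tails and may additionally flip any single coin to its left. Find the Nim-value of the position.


Coins: H H H H H T T
Key fact: a single head at position k behaves exactly like a Nim heap of size k (turning it to T and optionally flipping a coin at j < k corresponds to moving the heap from k to j, or to 0), and heads combine as a disjunctive sum (two heads at the same place would cancel, matching j XOR j = 0). So the Nim-value is the XOR of the 1-indexed positions of the heads.
Face-up positions (1-indexed): [1, 2, 3, 4, 5]
XOR 0 with 1: 0 XOR 1 = 1
XOR 1 with 2: 1 XOR 2 = 3
XOR 3 with 3: 3 XOR 3 = 0
XOR 0 with 4: 0 XOR 4 = 4
XOR 4 with 5: 4 XOR 5 = 1
Nim-value = 1

1
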